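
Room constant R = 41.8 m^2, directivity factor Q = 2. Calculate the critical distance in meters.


Given values:
  R = 41.8 m^2, Q = 2
Formula: d_c = 0.141 * sqrt(Q * R)
Compute Q * R = 2 * 41.8 = 83.6
Compute sqrt(83.6) = 9.1433
d_c = 0.141 * 9.1433 = 1.289

1.289 m


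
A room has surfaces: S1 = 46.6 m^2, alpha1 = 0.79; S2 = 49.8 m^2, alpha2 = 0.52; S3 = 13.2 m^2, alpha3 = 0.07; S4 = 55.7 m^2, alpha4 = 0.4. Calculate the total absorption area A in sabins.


Given surfaces:
  Surface 1: 46.6 * 0.79 = 36.814
  Surface 2: 49.8 * 0.52 = 25.896
  Surface 3: 13.2 * 0.07 = 0.924
  Surface 4: 55.7 * 0.4 = 22.28
Formula: A = sum(Si * alpha_i)
A = 36.814 + 25.896 + 0.924 + 22.28
A = 85.91

85.91 sabins


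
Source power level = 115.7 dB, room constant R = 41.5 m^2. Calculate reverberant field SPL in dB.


Given values:
  Lw = 115.7 dB, R = 41.5 m^2
Formula: SPL = Lw + 10 * log10(4 / R)
Compute 4 / R = 4 / 41.5 = 0.096386
Compute 10 * log10(0.096386) = -10.1599
SPL = 115.7 + (-10.1599) = 105.54

105.54 dB


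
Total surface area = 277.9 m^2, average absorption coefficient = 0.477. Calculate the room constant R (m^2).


Given values:
  S = 277.9 m^2, alpha = 0.477
Formula: R = S * alpha / (1 - alpha)
Numerator: 277.9 * 0.477 = 132.5583
Denominator: 1 - 0.477 = 0.523
R = 132.5583 / 0.523 = 253.46

253.46 m^2


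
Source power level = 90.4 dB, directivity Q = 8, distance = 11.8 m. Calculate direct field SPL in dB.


Given values:
  Lw = 90.4 dB, Q = 8, r = 11.8 m
Formula: SPL = Lw + 10 * log10(Q / (4 * pi * r^2))
Compute 4 * pi * r^2 = 4 * pi * 11.8^2 = 1749.7414
Compute Q / denom = 8 / 1749.7414 = 0.0045721
Compute 10 * log10(0.0045721) = -23.3988
SPL = 90.4 + (-23.3988) = 67.0

67.0 dB


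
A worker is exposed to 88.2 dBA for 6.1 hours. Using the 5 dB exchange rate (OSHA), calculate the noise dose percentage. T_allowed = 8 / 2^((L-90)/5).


Given values:
  L = 88.2 dBA, T = 6.1 hours
Formula: T_allowed = 8 / 2^((L - 90) / 5)
Compute exponent: (88.2 - 90) / 5 = -0.36
Compute 2^(-0.36) = 0.779165
T_allowed = 8 / 0.779165 = 10.267402 hours
Dose = (T / T_allowed) * 100
Dose = (6.1 / 10.267402) * 100 = 59.41

59.41 %


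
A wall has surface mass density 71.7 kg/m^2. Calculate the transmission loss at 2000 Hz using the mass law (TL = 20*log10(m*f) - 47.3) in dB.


Given values:
  m = 71.7 kg/m^2, f = 2000 Hz
Formula: TL = 20 * log10(m * f) - 47.3
Compute m * f = 71.7 * 2000 = 143400.0
Compute log10(143400.0) = 5.156549
Compute 20 * 5.156549 = 103.131
TL = 103.131 - 47.3 = 55.83

55.83 dB


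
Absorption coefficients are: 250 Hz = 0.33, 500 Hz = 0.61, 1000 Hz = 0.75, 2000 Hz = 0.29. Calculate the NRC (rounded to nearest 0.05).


Given values:
  a_250 = 0.33, a_500 = 0.61
  a_1000 = 0.75, a_2000 = 0.29
Formula: NRC = (a250 + a500 + a1000 + a2000) / 4
Sum = 0.33 + 0.61 + 0.75 + 0.29 = 1.98
NRC = 1.98 / 4 = 0.495
Rounded to nearest 0.05: 0.5

0.5


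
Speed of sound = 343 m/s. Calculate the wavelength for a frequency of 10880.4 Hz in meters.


Given values:
  c = 343 m/s, f = 10880.4 Hz
Formula: lambda = c / f
lambda = 343 / 10880.4
lambda = 0.0315

0.0315 m


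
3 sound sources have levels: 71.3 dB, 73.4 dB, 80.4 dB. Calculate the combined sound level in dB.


Formula: L_total = 10 * log10( sum(10^(Li/10)) )
  Source 1: 10^(71.3/10) = 13489628.8259
  Source 2: 10^(73.4/10) = 21877616.2395
  Source 3: 10^(80.4/10) = 109647819.6143
Sum of linear values = 145015064.6797
L_total = 10 * log10(145015064.6797) = 81.61

81.61 dB


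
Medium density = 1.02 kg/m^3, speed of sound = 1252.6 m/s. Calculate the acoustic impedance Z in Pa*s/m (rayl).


Given values:
  rho = 1.02 kg/m^3
  c = 1252.6 m/s
Formula: Z = rho * c
Z = 1.02 * 1252.6
Z = 1277.65

1277.65 rayl


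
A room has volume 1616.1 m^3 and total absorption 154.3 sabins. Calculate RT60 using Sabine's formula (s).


Given values:
  V = 1616.1 m^3
  A = 154.3 sabins
Formula: RT60 = 0.161 * V / A
Numerator: 0.161 * 1616.1 = 260.1921
RT60 = 260.1921 / 154.3 = 1.686

1.686 s


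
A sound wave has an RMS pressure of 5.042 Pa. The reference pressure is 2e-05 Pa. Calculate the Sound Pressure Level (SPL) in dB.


Given values:
  p = 5.042 Pa
  p_ref = 2e-05 Pa
Formula: SPL = 20 * log10(p / p_ref)
Compute ratio: p / p_ref = 5.042 / 2e-05 = 252100
Compute log10: log10(252100) = 5.401573
Multiply: SPL = 20 * 5.401573 = 108.03

108.03 dB


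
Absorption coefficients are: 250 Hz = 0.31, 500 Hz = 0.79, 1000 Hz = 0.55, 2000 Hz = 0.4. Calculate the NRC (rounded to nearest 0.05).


Given values:
  a_250 = 0.31, a_500 = 0.79
  a_1000 = 0.55, a_2000 = 0.4
Formula: NRC = (a250 + a500 + a1000 + a2000) / 4
Sum = 0.31 + 0.79 + 0.55 + 0.4 = 2.05
NRC = 2.05 / 4 = 0.5125
Rounded to nearest 0.05: 0.5

0.5


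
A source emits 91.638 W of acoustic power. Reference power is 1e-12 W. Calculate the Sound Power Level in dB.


Given values:
  W = 91.638 W
  W_ref = 1e-12 W
Formula: SWL = 10 * log10(W / W_ref)
Compute ratio: W / W_ref = 91638000000000
Compute log10: log10(91638000000000) = 13.962076
Multiply: SWL = 10 * 13.962076 = 139.62

139.62 dB


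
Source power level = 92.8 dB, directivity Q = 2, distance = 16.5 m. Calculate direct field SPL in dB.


Given values:
  Lw = 92.8 dB, Q = 2, r = 16.5 m
Formula: SPL = Lw + 10 * log10(Q / (4 * pi * r^2))
Compute 4 * pi * r^2 = 4 * pi * 16.5^2 = 3421.1944
Compute Q / denom = 2 / 3421.1944 = 0.00058459
Compute 10 * log10(0.00058459) = -32.3315
SPL = 92.8 + (-32.3315) = 60.47

60.47 dB


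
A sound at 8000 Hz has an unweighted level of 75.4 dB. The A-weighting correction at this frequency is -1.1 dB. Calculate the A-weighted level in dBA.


Given values:
  SPL = 75.4 dB
  A-weighting at 8000 Hz = -1.1 dB
Formula: L_A = SPL + A_weight
L_A = 75.4 + (-1.1)
L_A = 74.3

74.3 dBA


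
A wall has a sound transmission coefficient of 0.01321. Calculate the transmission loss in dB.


Given values:
  tau = 0.01321
Formula: TL = 10 * log10(1 / tau)
Compute 1 / tau = 1 / 0.01321 = 75.7002
Compute log10(75.7002) = 1.879097
TL = 10 * 1.879097 = 18.79

18.79 dB


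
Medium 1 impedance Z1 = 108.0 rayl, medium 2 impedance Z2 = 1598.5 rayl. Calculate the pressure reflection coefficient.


Given values:
  Z1 = 108.0 rayl, Z2 = 1598.5 rayl
Formula: R = (Z2 - Z1) / (Z2 + Z1)
Numerator: Z2 - Z1 = 1598.5 - 108.0 = 1490.5
Denominator: Z2 + Z1 = 1598.5 + 108.0 = 1706.5
R = 1490.5 / 1706.5 = 0.8734

0.8734


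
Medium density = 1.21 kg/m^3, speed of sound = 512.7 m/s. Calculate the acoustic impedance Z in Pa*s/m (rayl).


Given values:
  rho = 1.21 kg/m^3
  c = 512.7 m/s
Formula: Z = rho * c
Z = 1.21 * 512.7
Z = 620.37

620.37 rayl


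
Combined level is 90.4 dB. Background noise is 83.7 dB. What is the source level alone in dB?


Given values:
  L_total = 90.4 dB, L_bg = 83.7 dB
Formula: L_source = 10 * log10(10^(L_total/10) - 10^(L_bg/10))
Convert to linear:
  10^(90.4/10) = 1096478196.1432
  10^(83.7/10) = 234422881.532
Difference: 1096478196.1432 - 234422881.532 = 862055314.6112
L_source = 10 * log10(862055314.6112) = 89.36

89.36 dB


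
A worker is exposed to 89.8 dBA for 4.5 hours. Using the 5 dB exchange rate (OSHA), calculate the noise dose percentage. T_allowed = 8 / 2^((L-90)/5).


Given values:
  L = 89.8 dBA, T = 4.5 hours
Formula: T_allowed = 8 / 2^((L - 90) / 5)
Compute exponent: (89.8 - 90) / 5 = -0.04
Compute 2^(-0.04) = 0.972655
T_allowed = 8 / 0.972655 = 8.22491 hours
Dose = (T / T_allowed) * 100
Dose = (4.5 / 8.22491) * 100 = 54.71

54.71 %


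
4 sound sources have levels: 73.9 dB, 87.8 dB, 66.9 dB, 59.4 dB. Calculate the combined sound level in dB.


Formula: L_total = 10 * log10( sum(10^(Li/10)) )
  Source 1: 10^(73.9/10) = 24547089.1569
  Source 2: 10^(87.8/10) = 602559586.0744
  Source 3: 10^(66.9/10) = 4897788.1937
  Source 4: 10^(59.4/10) = 870963.59
Sum of linear values = 632875427.015
L_total = 10 * log10(632875427.015) = 88.01

88.01 dB


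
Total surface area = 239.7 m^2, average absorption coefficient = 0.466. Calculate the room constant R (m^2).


Given values:
  S = 239.7 m^2, alpha = 0.466
Formula: R = S * alpha / (1 - alpha)
Numerator: 239.7 * 0.466 = 111.7002
Denominator: 1 - 0.466 = 0.534
R = 111.7002 / 0.534 = 209.18

209.18 m^2


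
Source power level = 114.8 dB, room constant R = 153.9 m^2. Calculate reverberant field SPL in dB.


Given values:
  Lw = 114.8 dB, R = 153.9 m^2
Formula: SPL = Lw + 10 * log10(4 / R)
Compute 4 / R = 4 / 153.9 = 0.025991
Compute 10 * log10(0.025991) = -15.8518
SPL = 114.8 + (-15.8518) = 98.95

98.95 dB


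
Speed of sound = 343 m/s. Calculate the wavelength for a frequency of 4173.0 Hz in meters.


Given values:
  c = 343 m/s, f = 4173.0 Hz
Formula: lambda = c / f
lambda = 343 / 4173.0
lambda = 0.0822

0.0822 m


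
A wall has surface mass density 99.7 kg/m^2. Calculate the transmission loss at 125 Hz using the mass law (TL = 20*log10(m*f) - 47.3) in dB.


Given values:
  m = 99.7 kg/m^2, f = 125 Hz
Formula: TL = 20 * log10(m * f) - 47.3
Compute m * f = 99.7 * 125 = 12462.5
Compute log10(12462.5) = 4.095605
Compute 20 * 4.095605 = 81.9121
TL = 81.9121 - 47.3 = 34.61

34.61 dB


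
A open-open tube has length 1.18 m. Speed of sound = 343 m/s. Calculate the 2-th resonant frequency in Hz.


Given values:
  Tube type: open-open, L = 1.18 m, c = 343 m/s, n = 2
Formula: f_n = n * c / (2 * L)
Compute 2 * L = 2 * 1.18 = 2.36
f = 2 * 343 / 2.36
f = 290.68

290.68 Hz


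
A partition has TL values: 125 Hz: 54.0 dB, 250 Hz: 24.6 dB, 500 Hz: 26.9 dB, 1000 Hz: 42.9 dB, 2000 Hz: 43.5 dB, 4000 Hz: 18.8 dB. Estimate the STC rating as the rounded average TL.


Given TL values at each frequency:
  125 Hz: 54.0 dB
  250 Hz: 24.6 dB
  500 Hz: 26.9 dB
  1000 Hz: 42.9 dB
  2000 Hz: 43.5 dB
  4000 Hz: 18.8 dB
Formula: STC ~ round(average of TL values)
Sum = 54.0 + 24.6 + 26.9 + 42.9 + 43.5 + 18.8 = 210.7
Average = 210.7 / 6 = 35.12
Rounded: 35

35


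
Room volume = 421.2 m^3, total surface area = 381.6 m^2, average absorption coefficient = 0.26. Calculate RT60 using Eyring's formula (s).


Given values:
  V = 421.2 m^3, S = 381.6 m^2, alpha = 0.26
Formula: RT60 = 0.161 * V / (-S * ln(1 - alpha))
Compute ln(1 - 0.26) = ln(0.74) = -0.301105
Denominator: -381.6 * -0.301105 = 114.9017
Numerator: 0.161 * 421.2 = 67.8132
RT60 = 67.8132 / 114.9017 = 0.59

0.59 s


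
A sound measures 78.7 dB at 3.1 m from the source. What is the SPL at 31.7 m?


Given values:
  SPL1 = 78.7 dB, r1 = 3.1 m, r2 = 31.7 m
Formula: SPL2 = SPL1 - 20 * log10(r2 / r1)
Compute ratio: r2 / r1 = 31.7 / 3.1 = 10.2258
Compute log10: log10(10.2258) = 1.009697
Compute drop: 20 * 1.009697 = 20.1939
SPL2 = 78.7 - 20.1939 = 58.51

58.51 dB


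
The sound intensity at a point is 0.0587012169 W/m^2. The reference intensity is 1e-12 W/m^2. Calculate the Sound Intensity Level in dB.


Given values:
  I = 0.0587012169 W/m^2
  I_ref = 1e-12 W/m^2
Formula: SIL = 10 * log10(I / I_ref)
Compute ratio: I / I_ref = 58701216900
Compute log10: log10(58701216900) = 10.768647
Multiply: SIL = 10 * 10.768647 = 107.69

107.69 dB


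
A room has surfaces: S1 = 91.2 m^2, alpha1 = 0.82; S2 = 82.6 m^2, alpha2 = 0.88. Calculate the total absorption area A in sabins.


Given surfaces:
  Surface 1: 91.2 * 0.82 = 74.784
  Surface 2: 82.6 * 0.88 = 72.688
Formula: A = sum(Si * alpha_i)
A = 74.784 + 72.688
A = 147.47

147.47 sabins


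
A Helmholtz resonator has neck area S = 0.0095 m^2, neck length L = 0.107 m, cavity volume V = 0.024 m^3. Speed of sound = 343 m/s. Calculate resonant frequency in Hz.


Given values:
  S = 0.0095 m^2, L = 0.107 m, V = 0.024 m^3, c = 343 m/s
Formula: f = (c / (2*pi)) * sqrt(S / (V * L))
Compute V * L = 0.024 * 0.107 = 0.002568
Compute S / (V * L) = 0.0095 / 0.002568 = 3.6994
Compute sqrt(3.6994) = 1.923382
Compute c / (2*pi) = 343 / 6.283185 = 54.590148
f = 54.590148 * 1.923382 = 105.0

105.0 Hz


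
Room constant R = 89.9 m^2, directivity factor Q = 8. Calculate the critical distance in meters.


Given values:
  R = 89.9 m^2, Q = 8
Formula: d_c = 0.141 * sqrt(Q * R)
Compute Q * R = 8 * 89.9 = 719.2
Compute sqrt(719.2) = 26.8179
d_c = 0.141 * 26.8179 = 3.781

3.781 m


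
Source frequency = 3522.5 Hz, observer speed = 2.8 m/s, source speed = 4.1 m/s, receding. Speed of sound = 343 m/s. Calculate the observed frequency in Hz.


Given values:
  f_s = 3522.5 Hz, v_o = 2.8 m/s, v_s = 4.1 m/s
  Direction: receding
Formula: f_o = f_s * (c - v_o) / (c + v_s)
Numerator: c - v_o = 343 - 2.8 = 340.2
Denominator: c + v_s = 343 + 4.1 = 347.1
f_o = 3522.5 * 340.2 / 347.1 = 3452.48

3452.48 Hz


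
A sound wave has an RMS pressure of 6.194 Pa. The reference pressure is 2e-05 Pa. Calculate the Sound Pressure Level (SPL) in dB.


Given values:
  p = 6.194 Pa
  p_ref = 2e-05 Pa
Formula: SPL = 20 * log10(p / p_ref)
Compute ratio: p / p_ref = 6.194 / 2e-05 = 309700
Compute log10: log10(309700) = 5.490941
Multiply: SPL = 20 * 5.490941 = 109.82

109.82 dB


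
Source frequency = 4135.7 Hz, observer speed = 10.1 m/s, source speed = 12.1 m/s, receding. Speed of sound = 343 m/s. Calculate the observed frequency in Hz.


Given values:
  f_s = 4135.7 Hz, v_o = 10.1 m/s, v_s = 12.1 m/s
  Direction: receding
Formula: f_o = f_s * (c - v_o) / (c + v_s)
Numerator: c - v_o = 343 - 10.1 = 332.9
Denominator: c + v_s = 343 + 12.1 = 355.1
f_o = 4135.7 * 332.9 / 355.1 = 3877.15

3877.15 Hz


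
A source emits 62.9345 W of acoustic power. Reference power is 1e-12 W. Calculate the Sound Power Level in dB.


Given values:
  W = 62.9345 W
  W_ref = 1e-12 W
Formula: SWL = 10 * log10(W / W_ref)
Compute ratio: W / W_ref = 62934500000000
Compute log10: log10(62934500000000) = 13.798889
Multiply: SWL = 10 * 13.798889 = 137.99

137.99 dB


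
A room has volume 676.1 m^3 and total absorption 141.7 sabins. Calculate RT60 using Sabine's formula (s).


Given values:
  V = 676.1 m^3
  A = 141.7 sabins
Formula: RT60 = 0.161 * V / A
Numerator: 0.161 * 676.1 = 108.8521
RT60 = 108.8521 / 141.7 = 0.768

0.768 s


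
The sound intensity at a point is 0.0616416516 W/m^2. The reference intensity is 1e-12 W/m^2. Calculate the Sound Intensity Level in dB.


Given values:
  I = 0.0616416516 W/m^2
  I_ref = 1e-12 W/m^2
Formula: SIL = 10 * log10(I / I_ref)
Compute ratio: I / I_ref = 61641651600
Compute log10: log10(61641651600) = 10.789874
Multiply: SIL = 10 * 10.789874 = 107.9

107.9 dB


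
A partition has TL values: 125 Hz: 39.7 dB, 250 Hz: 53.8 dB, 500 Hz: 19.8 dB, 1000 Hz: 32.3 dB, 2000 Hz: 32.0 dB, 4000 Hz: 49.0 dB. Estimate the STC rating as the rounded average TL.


Given TL values at each frequency:
  125 Hz: 39.7 dB
  250 Hz: 53.8 dB
  500 Hz: 19.8 dB
  1000 Hz: 32.3 dB
  2000 Hz: 32.0 dB
  4000 Hz: 49.0 dB
Formula: STC ~ round(average of TL values)
Sum = 39.7 + 53.8 + 19.8 + 32.3 + 32.0 + 49.0 = 226.6
Average = 226.6 / 6 = 37.77
Rounded: 38

38


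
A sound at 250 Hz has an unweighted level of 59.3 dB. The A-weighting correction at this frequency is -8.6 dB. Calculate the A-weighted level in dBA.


Given values:
  SPL = 59.3 dB
  A-weighting at 250 Hz = -8.6 dB
Formula: L_A = SPL + A_weight
L_A = 59.3 + (-8.6)
L_A = 50.7

50.7 dBA


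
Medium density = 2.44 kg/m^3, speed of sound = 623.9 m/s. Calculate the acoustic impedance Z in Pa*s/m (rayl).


Given values:
  rho = 2.44 kg/m^3
  c = 623.9 m/s
Formula: Z = rho * c
Z = 2.44 * 623.9
Z = 1522.32

1522.32 rayl


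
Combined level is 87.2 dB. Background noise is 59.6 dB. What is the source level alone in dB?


Given values:
  L_total = 87.2 dB, L_bg = 59.6 dB
Formula: L_source = 10 * log10(10^(L_total/10) - 10^(L_bg/10))
Convert to linear:
  10^(87.2/10) = 524807460.2498
  10^(59.6/10) = 912010.8394
Difference: 524807460.2498 - 912010.8394 = 523895449.4104
L_source = 10 * log10(523895449.4104) = 87.19

87.19 dB


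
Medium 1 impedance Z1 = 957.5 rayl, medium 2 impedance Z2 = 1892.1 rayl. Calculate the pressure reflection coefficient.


Given values:
  Z1 = 957.5 rayl, Z2 = 1892.1 rayl
Formula: R = (Z2 - Z1) / (Z2 + Z1)
Numerator: Z2 - Z1 = 1892.1 - 957.5 = 934.6
Denominator: Z2 + Z1 = 1892.1 + 957.5 = 2849.6
R = 934.6 / 2849.6 = 0.328

0.328


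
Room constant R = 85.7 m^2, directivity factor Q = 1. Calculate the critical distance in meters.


Given values:
  R = 85.7 m^2, Q = 1
Formula: d_c = 0.141 * sqrt(Q * R)
Compute Q * R = 1 * 85.7 = 85.7
Compute sqrt(85.7) = 9.2574
d_c = 0.141 * 9.2574 = 1.305

1.305 m


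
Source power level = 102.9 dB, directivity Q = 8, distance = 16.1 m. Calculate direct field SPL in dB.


Given values:
  Lw = 102.9 dB, Q = 8, r = 16.1 m
Formula: SPL = Lw + 10 * log10(Q / (4 * pi * r^2))
Compute 4 * pi * r^2 = 4 * pi * 16.1^2 = 3257.3289
Compute Q / denom = 8 / 3257.3289 = 0.002456
Compute 10 * log10(0.002456) = -26.0977
SPL = 102.9 + (-26.0977) = 76.8

76.8 dB


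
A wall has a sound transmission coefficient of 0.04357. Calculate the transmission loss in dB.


Given values:
  tau = 0.04357
Formula: TL = 10 * log10(1 / tau)
Compute 1 / tau = 1 / 0.04357 = 22.9516
Compute log10(22.9516) = 1.360813
TL = 10 * 1.360813 = 13.61

13.61 dB


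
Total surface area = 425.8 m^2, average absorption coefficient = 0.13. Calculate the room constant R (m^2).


Given values:
  S = 425.8 m^2, alpha = 0.13
Formula: R = S * alpha / (1 - alpha)
Numerator: 425.8 * 0.13 = 55.354
Denominator: 1 - 0.13 = 0.87
R = 55.354 / 0.87 = 63.63

63.63 m^2


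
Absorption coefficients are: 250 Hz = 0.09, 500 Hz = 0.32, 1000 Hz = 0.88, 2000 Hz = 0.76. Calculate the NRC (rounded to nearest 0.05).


Given values:
  a_250 = 0.09, a_500 = 0.32
  a_1000 = 0.88, a_2000 = 0.76
Formula: NRC = (a250 + a500 + a1000 + a2000) / 4
Sum = 0.09 + 0.32 + 0.88 + 0.76 = 2.05
NRC = 2.05 / 4 = 0.5125
Rounded to nearest 0.05: 0.5

0.5


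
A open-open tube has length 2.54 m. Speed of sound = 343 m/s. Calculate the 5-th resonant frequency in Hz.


Given values:
  Tube type: open-open, L = 2.54 m, c = 343 m/s, n = 5
Formula: f_n = n * c / (2 * L)
Compute 2 * L = 2 * 2.54 = 5.08
f = 5 * 343 / 5.08
f = 337.6

337.6 Hz


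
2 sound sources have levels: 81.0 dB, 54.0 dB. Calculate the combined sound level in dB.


Formula: L_total = 10 * log10( sum(10^(Li/10)) )
  Source 1: 10^(81.0/10) = 125892541.1794
  Source 2: 10^(54.0/10) = 251188.6432
Sum of linear values = 126143729.8226
L_total = 10 * log10(126143729.8226) = 81.01

81.01 dB


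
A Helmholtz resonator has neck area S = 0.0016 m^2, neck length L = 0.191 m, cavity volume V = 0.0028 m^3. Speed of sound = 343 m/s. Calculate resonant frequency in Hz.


Given values:
  S = 0.0016 m^2, L = 0.191 m, V = 0.0028 m^3, c = 343 m/s
Formula: f = (c / (2*pi)) * sqrt(S / (V * L))
Compute V * L = 0.0028 * 0.191 = 0.0005348
Compute S / (V * L) = 0.0016 / 0.0005348 = 2.9918
Compute sqrt(2.9918) = 1.729682
Compute c / (2*pi) = 343 / 6.283185 = 54.590148
f = 54.590148 * 1.729682 = 94.42

94.42 Hz


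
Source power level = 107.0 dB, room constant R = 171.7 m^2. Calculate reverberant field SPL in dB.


Given values:
  Lw = 107.0 dB, R = 171.7 m^2
Formula: SPL = Lw + 10 * log10(4 / R)
Compute 4 / R = 4 / 171.7 = 0.023296
Compute 10 * log10(0.023296) = -16.3272
SPL = 107.0 + (-16.3272) = 90.67

90.67 dB


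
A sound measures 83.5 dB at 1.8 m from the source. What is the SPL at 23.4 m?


Given values:
  SPL1 = 83.5 dB, r1 = 1.8 m, r2 = 23.4 m
Formula: SPL2 = SPL1 - 20 * log10(r2 / r1)
Compute ratio: r2 / r1 = 23.4 / 1.8 = 13.0
Compute log10: log10(13.0) = 1.113943
Compute drop: 20 * 1.113943 = 22.2789
SPL2 = 83.5 - 22.2789 = 61.22

61.22 dB


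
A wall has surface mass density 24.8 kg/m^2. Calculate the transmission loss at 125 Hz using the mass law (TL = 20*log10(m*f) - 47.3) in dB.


Given values:
  m = 24.8 kg/m^2, f = 125 Hz
Formula: TL = 20 * log10(m * f) - 47.3
Compute m * f = 24.8 * 125 = 3100.0
Compute log10(3100.0) = 3.491362
Compute 20 * 3.491362 = 69.8272
TL = 69.8272 - 47.3 = 22.53

22.53 dB


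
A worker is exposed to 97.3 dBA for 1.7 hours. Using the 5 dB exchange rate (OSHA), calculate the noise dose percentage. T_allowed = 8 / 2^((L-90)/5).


Given values:
  L = 97.3 dBA, T = 1.7 hours
Formula: T_allowed = 8 / 2^((L - 90) / 5)
Compute exponent: (97.3 - 90) / 5 = 1.46
Compute 2^(1.46) = 2.751084
T_allowed = 8 / 2.751084 = 2.907945 hours
Dose = (T / T_allowed) * 100
Dose = (1.7 / 2.907945) * 100 = 58.46

58.46 %


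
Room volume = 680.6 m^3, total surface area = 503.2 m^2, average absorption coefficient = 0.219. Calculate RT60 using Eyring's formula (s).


Given values:
  V = 680.6 m^3, S = 503.2 m^2, alpha = 0.219
Formula: RT60 = 0.161 * V / (-S * ln(1 - alpha))
Compute ln(1 - 0.219) = ln(0.781) = -0.24718
Denominator: -503.2 * -0.24718 = 124.381
Numerator: 0.161 * 680.6 = 109.5766
RT60 = 109.5766 / 124.381 = 0.881

0.881 s


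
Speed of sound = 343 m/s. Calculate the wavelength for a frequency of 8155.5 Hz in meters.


Given values:
  c = 343 m/s, f = 8155.5 Hz
Formula: lambda = c / f
lambda = 343 / 8155.5
lambda = 0.0421

0.0421 m


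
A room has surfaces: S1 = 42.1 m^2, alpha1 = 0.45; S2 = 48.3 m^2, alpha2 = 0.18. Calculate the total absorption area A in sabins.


Given surfaces:
  Surface 1: 42.1 * 0.45 = 18.945
  Surface 2: 48.3 * 0.18 = 8.694
Formula: A = sum(Si * alpha_i)
A = 18.945 + 8.694
A = 27.64

27.64 sabins


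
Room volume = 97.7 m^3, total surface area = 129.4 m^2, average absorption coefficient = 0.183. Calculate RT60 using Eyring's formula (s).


Given values:
  V = 97.7 m^3, S = 129.4 m^2, alpha = 0.183
Formula: RT60 = 0.161 * V / (-S * ln(1 - alpha))
Compute ln(1 - 0.183) = ln(0.817) = -0.202116
Denominator: -129.4 * -0.202116 = 26.1538
Numerator: 0.161 * 97.7 = 15.7297
RT60 = 15.7297 / 26.1538 = 0.601

0.601 s


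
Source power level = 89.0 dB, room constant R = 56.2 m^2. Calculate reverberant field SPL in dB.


Given values:
  Lw = 89.0 dB, R = 56.2 m^2
Formula: SPL = Lw + 10 * log10(4 / R)
Compute 4 / R = 4 / 56.2 = 0.071174
Compute 10 * log10(0.071174) = -11.4768
SPL = 89.0 + (-11.4768) = 77.52

77.52 dB


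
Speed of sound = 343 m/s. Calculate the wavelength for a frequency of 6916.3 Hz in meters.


Given values:
  c = 343 m/s, f = 6916.3 Hz
Formula: lambda = c / f
lambda = 343 / 6916.3
lambda = 0.0496

0.0496 m


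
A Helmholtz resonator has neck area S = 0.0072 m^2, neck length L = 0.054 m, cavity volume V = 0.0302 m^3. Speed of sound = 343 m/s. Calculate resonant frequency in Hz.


Given values:
  S = 0.0072 m^2, L = 0.054 m, V = 0.0302 m^3, c = 343 m/s
Formula: f = (c / (2*pi)) * sqrt(S / (V * L))
Compute V * L = 0.0302 * 0.054 = 0.0016308
Compute S / (V * L) = 0.0072 / 0.0016308 = 4.415
Compute sqrt(4.415) = 2.10119
Compute c / (2*pi) = 343 / 6.283185 = 54.590148
f = 54.590148 * 2.10119 = 114.7

114.7 Hz


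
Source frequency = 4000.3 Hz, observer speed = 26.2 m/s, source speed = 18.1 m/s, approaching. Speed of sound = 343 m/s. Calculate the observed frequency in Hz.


Given values:
  f_s = 4000.3 Hz, v_o = 26.2 m/s, v_s = 18.1 m/s
  Direction: approaching
Formula: f_o = f_s * (c + v_o) / (c - v_s)
Numerator: c + v_o = 343 + 26.2 = 369.2
Denominator: c - v_s = 343 - 18.1 = 324.9
f_o = 4000.3 * 369.2 / 324.9 = 4545.74

4545.74 Hz


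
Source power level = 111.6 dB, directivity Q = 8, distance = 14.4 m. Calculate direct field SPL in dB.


Given values:
  Lw = 111.6 dB, Q = 8, r = 14.4 m
Formula: SPL = Lw + 10 * log10(Q / (4 * pi * r^2))
Compute 4 * pi * r^2 = 4 * pi * 14.4^2 = 2605.7626
Compute Q / denom = 8 / 2605.7626 = 0.00307012
Compute 10 * log10(0.00307012) = -25.1284
SPL = 111.6 + (-25.1284) = 86.47

86.47 dB


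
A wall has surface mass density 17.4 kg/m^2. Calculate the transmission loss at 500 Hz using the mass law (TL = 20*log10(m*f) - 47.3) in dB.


Given values:
  m = 17.4 kg/m^2, f = 500 Hz
Formula: TL = 20 * log10(m * f) - 47.3
Compute m * f = 17.4 * 500 = 8700.0
Compute log10(8700.0) = 3.939519
Compute 20 * 3.939519 = 78.7904
TL = 78.7904 - 47.3 = 31.49

31.49 dB


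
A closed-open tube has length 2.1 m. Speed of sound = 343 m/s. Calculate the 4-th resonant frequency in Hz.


Given values:
  Tube type: closed-open, L = 2.1 m, c = 343 m/s, n = 4
Formula: f_n = (2n - 1) * c / (4 * L)
Compute 2n - 1 = 2*4 - 1 = 7
Compute 4 * L = 4 * 2.1 = 8.4
f = 7 * 343 / 8.4
f = 285.83

285.83 Hz


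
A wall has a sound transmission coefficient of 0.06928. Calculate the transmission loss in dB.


Given values:
  tau = 0.06928
Formula: TL = 10 * log10(1 / tau)
Compute 1 / tau = 1 / 0.06928 = 14.4342
Compute log10(14.4342) = 1.159393
TL = 10 * 1.159393 = 11.59

11.59 dB


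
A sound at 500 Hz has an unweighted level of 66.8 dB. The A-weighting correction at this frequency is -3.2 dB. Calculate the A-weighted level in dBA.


Given values:
  SPL = 66.8 dB
  A-weighting at 500 Hz = -3.2 dB
Formula: L_A = SPL + A_weight
L_A = 66.8 + (-3.2)
L_A = 63.6

63.6 dBA


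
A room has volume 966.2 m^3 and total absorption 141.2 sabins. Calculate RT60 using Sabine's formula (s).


Given values:
  V = 966.2 m^3
  A = 141.2 sabins
Formula: RT60 = 0.161 * V / A
Numerator: 0.161 * 966.2 = 155.5582
RT60 = 155.5582 / 141.2 = 1.102

1.102 s


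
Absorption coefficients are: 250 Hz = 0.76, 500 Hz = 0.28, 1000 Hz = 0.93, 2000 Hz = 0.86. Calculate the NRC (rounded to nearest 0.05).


Given values:
  a_250 = 0.76, a_500 = 0.28
  a_1000 = 0.93, a_2000 = 0.86
Formula: NRC = (a250 + a500 + a1000 + a2000) / 4
Sum = 0.76 + 0.28 + 0.93 + 0.86 = 2.83
NRC = 2.83 / 4 = 0.7075
Rounded to nearest 0.05: 0.7

0.7


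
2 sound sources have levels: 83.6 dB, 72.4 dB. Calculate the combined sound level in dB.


Formula: L_total = 10 * log10( sum(10^(Li/10)) )
  Source 1: 10^(83.6/10) = 229086765.2768
  Source 2: 10^(72.4/10) = 17378008.2875
Sum of linear values = 246464773.5643
L_total = 10 * log10(246464773.5643) = 83.92

83.92 dB


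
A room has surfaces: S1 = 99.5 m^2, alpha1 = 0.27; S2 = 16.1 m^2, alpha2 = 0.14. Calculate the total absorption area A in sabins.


Given surfaces:
  Surface 1: 99.5 * 0.27 = 26.865
  Surface 2: 16.1 * 0.14 = 2.254
Formula: A = sum(Si * alpha_i)
A = 26.865 + 2.254
A = 29.12

29.12 sabins


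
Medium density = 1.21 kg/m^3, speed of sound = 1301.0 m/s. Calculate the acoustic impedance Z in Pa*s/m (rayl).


Given values:
  rho = 1.21 kg/m^3
  c = 1301.0 m/s
Formula: Z = rho * c
Z = 1.21 * 1301.0
Z = 1574.21

1574.21 rayl


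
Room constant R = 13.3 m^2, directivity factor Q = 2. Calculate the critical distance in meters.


Given values:
  R = 13.3 m^2, Q = 2
Formula: d_c = 0.141 * sqrt(Q * R)
Compute Q * R = 2 * 13.3 = 26.6
Compute sqrt(26.6) = 5.1575
d_c = 0.141 * 5.1575 = 0.727

0.727 m


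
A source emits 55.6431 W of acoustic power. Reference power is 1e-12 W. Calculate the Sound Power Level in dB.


Given values:
  W = 55.6431 W
  W_ref = 1e-12 W
Formula: SWL = 10 * log10(W / W_ref)
Compute ratio: W / W_ref = 55643100000000
Compute log10: log10(55643100000000) = 13.745411
Multiply: SWL = 10 * 13.745411 = 137.45

137.45 dB


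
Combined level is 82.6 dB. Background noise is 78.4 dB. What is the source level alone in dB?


Given values:
  L_total = 82.6 dB, L_bg = 78.4 dB
Formula: L_source = 10 * log10(10^(L_total/10) - 10^(L_bg/10))
Convert to linear:
  10^(82.6/10) = 181970085.861
  10^(78.4/10) = 69183097.0919
Difference: 181970085.861 - 69183097.0919 = 112786988.7691
L_source = 10 * log10(112786988.7691) = 80.52

80.52 dB


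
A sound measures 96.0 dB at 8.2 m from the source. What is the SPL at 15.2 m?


Given values:
  SPL1 = 96.0 dB, r1 = 8.2 m, r2 = 15.2 m
Formula: SPL2 = SPL1 - 20 * log10(r2 / r1)
Compute ratio: r2 / r1 = 15.2 / 8.2 = 1.8537
Compute log10: log10(1.8537) = 0.268039
Compute drop: 20 * 0.268039 = 5.3608
SPL2 = 96.0 - 5.3608 = 90.64

90.64 dB


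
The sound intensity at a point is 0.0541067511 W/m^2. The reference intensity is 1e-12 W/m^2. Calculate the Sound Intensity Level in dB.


Given values:
  I = 0.0541067511 W/m^2
  I_ref = 1e-12 W/m^2
Formula: SIL = 10 * log10(I / I_ref)
Compute ratio: I / I_ref = 54106751100
Compute log10: log10(54106751100) = 10.733251
Multiply: SIL = 10 * 10.733251 = 107.33

107.33 dB


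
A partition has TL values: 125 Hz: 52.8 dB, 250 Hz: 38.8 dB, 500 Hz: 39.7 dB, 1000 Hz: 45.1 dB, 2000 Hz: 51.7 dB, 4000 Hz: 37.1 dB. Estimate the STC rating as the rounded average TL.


Given TL values at each frequency:
  125 Hz: 52.8 dB
  250 Hz: 38.8 dB
  500 Hz: 39.7 dB
  1000 Hz: 45.1 dB
  2000 Hz: 51.7 dB
  4000 Hz: 37.1 dB
Formula: STC ~ round(average of TL values)
Sum = 52.8 + 38.8 + 39.7 + 45.1 + 51.7 + 37.1 = 265.2
Average = 265.2 / 6 = 44.2
Rounded: 44

44


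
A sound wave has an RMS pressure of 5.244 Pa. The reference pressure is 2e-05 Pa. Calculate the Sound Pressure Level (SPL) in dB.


Given values:
  p = 5.244 Pa
  p_ref = 2e-05 Pa
Formula: SPL = 20 * log10(p / p_ref)
Compute ratio: p / p_ref = 5.244 / 2e-05 = 262200
Compute log10: log10(262200) = 5.418633
Multiply: SPL = 20 * 5.418633 = 108.37

108.37 dB


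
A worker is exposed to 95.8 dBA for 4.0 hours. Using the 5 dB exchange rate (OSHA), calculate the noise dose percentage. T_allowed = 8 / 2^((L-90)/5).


Given values:
  L = 95.8 dBA, T = 4.0 hours
Formula: T_allowed = 8 / 2^((L - 90) / 5)
Compute exponent: (95.8 - 90) / 5 = 1.16
Compute 2^(1.16) = 2.234574
T_allowed = 8 / 2.234574 = 3.580101 hours
Dose = (T / T_allowed) * 100
Dose = (4.0 / 3.580101) * 100 = 111.73

111.73 %


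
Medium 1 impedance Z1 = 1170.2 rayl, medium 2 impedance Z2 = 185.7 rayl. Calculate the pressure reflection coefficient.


Given values:
  Z1 = 1170.2 rayl, Z2 = 185.7 rayl
Formula: R = (Z2 - Z1) / (Z2 + Z1)
Numerator: Z2 - Z1 = 185.7 - 1170.2 = -984.5
Denominator: Z2 + Z1 = 185.7 + 1170.2 = 1355.9
R = -984.5 / 1355.9 = -0.7261

-0.7261


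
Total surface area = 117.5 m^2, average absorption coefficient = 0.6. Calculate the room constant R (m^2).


Given values:
  S = 117.5 m^2, alpha = 0.6
Formula: R = S * alpha / (1 - alpha)
Numerator: 117.5 * 0.6 = 70.5
Denominator: 1 - 0.6 = 0.4
R = 70.5 / 0.4 = 176.25

176.25 m^2


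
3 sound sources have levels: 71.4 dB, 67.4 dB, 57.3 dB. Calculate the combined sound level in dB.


Formula: L_total = 10 * log10( sum(10^(Li/10)) )
  Source 1: 10^(71.4/10) = 13803842.646
  Source 2: 10^(67.4/10) = 5495408.7386
  Source 3: 10^(57.3/10) = 537031.7964
Sum of linear values = 19836283.181
L_total = 10 * log10(19836283.181) = 72.97

72.97 dB


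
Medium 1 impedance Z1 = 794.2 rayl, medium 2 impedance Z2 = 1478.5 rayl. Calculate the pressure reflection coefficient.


Given values:
  Z1 = 794.2 rayl, Z2 = 1478.5 rayl
Formula: R = (Z2 - Z1) / (Z2 + Z1)
Numerator: Z2 - Z1 = 1478.5 - 794.2 = 684.3
Denominator: Z2 + Z1 = 1478.5 + 794.2 = 2272.7
R = 684.3 / 2272.7 = 0.3011

0.3011


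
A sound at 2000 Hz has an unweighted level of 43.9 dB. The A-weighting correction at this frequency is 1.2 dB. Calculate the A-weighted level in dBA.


Given values:
  SPL = 43.9 dB
  A-weighting at 2000 Hz = 1.2 dB
Formula: L_A = SPL + A_weight
L_A = 43.9 + (1.2)
L_A = 45.1

45.1 dBA


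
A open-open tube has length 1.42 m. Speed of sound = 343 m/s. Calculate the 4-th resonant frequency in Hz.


Given values:
  Tube type: open-open, L = 1.42 m, c = 343 m/s, n = 4
Formula: f_n = n * c / (2 * L)
Compute 2 * L = 2 * 1.42 = 2.84
f = 4 * 343 / 2.84
f = 483.1

483.1 Hz


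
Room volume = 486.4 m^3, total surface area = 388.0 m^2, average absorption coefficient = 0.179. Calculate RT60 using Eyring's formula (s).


Given values:
  V = 486.4 m^3, S = 388.0 m^2, alpha = 0.179
Formula: RT60 = 0.161 * V / (-S * ln(1 - alpha))
Compute ln(1 - 0.179) = ln(0.821) = -0.197232
Denominator: -388.0 * -0.197232 = 76.526
Numerator: 0.161 * 486.4 = 78.3104
RT60 = 78.3104 / 76.526 = 1.023

1.023 s


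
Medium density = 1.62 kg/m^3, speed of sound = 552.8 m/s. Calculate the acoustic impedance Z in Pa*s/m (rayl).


Given values:
  rho = 1.62 kg/m^3
  c = 552.8 m/s
Formula: Z = rho * c
Z = 1.62 * 552.8
Z = 895.54

895.54 rayl


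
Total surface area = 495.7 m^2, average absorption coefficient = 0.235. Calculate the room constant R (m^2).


Given values:
  S = 495.7 m^2, alpha = 0.235
Formula: R = S * alpha / (1 - alpha)
Numerator: 495.7 * 0.235 = 116.4895
Denominator: 1 - 0.235 = 0.765
R = 116.4895 / 0.765 = 152.27

152.27 m^2


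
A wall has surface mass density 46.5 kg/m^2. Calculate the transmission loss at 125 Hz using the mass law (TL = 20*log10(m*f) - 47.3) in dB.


Given values:
  m = 46.5 kg/m^2, f = 125 Hz
Formula: TL = 20 * log10(m * f) - 47.3
Compute m * f = 46.5 * 125 = 5812.5
Compute log10(5812.5) = 3.764363
Compute 20 * 3.764363 = 75.2873
TL = 75.2873 - 47.3 = 27.99

27.99 dB


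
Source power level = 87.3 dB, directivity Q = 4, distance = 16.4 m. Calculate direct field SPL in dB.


Given values:
  Lw = 87.3 dB, Q = 4, r = 16.4 m
Formula: SPL = Lw + 10 * log10(Q / (4 * pi * r^2))
Compute 4 * pi * r^2 = 4 * pi * 16.4^2 = 3379.851
Compute Q / denom = 4 / 3379.851 = 0.00118348
Compute 10 * log10(0.00118348) = -29.2684
SPL = 87.3 + (-29.2684) = 58.03

58.03 dB


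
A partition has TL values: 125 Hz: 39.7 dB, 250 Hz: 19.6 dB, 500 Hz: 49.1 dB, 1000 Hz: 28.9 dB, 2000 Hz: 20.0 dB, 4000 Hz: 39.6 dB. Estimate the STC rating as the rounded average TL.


Given TL values at each frequency:
  125 Hz: 39.7 dB
  250 Hz: 19.6 dB
  500 Hz: 49.1 dB
  1000 Hz: 28.9 dB
  2000 Hz: 20.0 dB
  4000 Hz: 39.6 dB
Formula: STC ~ round(average of TL values)
Sum = 39.7 + 19.6 + 49.1 + 28.9 + 20.0 + 39.6 = 196.9
Average = 196.9 / 6 = 32.82
Rounded: 33

33


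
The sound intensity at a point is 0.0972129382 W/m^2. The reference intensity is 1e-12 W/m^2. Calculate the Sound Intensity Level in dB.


Given values:
  I = 0.0972129382 W/m^2
  I_ref = 1e-12 W/m^2
Formula: SIL = 10 * log10(I / I_ref)
Compute ratio: I / I_ref = 97212938200
Compute log10: log10(97212938200) = 10.987724
Multiply: SIL = 10 * 10.987724 = 109.88

109.88 dB


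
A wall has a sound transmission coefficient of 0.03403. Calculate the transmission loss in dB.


Given values:
  tau = 0.03403
Formula: TL = 10 * log10(1 / tau)
Compute 1 / tau = 1 / 0.03403 = 29.3858
Compute log10(29.3858) = 1.468138
TL = 10 * 1.468138 = 14.68

14.68 dB


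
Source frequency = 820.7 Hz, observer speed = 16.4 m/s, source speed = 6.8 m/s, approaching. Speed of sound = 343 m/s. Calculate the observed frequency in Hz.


Given values:
  f_s = 820.7 Hz, v_o = 16.4 m/s, v_s = 6.8 m/s
  Direction: approaching
Formula: f_o = f_s * (c + v_o) / (c - v_s)
Numerator: c + v_o = 343 + 16.4 = 359.4
Denominator: c - v_s = 343 - 6.8 = 336.2
f_o = 820.7 * 359.4 / 336.2 = 877.33

877.33 Hz


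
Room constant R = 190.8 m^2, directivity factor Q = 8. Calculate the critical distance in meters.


Given values:
  R = 190.8 m^2, Q = 8
Formula: d_c = 0.141 * sqrt(Q * R)
Compute Q * R = 8 * 190.8 = 1526.4
Compute sqrt(1526.4) = 39.0692
d_c = 0.141 * 39.0692 = 5.509

5.509 m


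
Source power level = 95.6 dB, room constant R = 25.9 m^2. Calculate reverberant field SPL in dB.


Given values:
  Lw = 95.6 dB, R = 25.9 m^2
Formula: SPL = Lw + 10 * log10(4 / R)
Compute 4 / R = 4 / 25.9 = 0.15444
Compute 10 * log10(0.15444) = -8.1124
SPL = 95.6 + (-8.1124) = 87.49

87.49 dB


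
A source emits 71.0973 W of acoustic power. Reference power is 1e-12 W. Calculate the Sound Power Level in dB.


Given values:
  W = 71.0973 W
  W_ref = 1e-12 W
Formula: SWL = 10 * log10(W / W_ref)
Compute ratio: W / W_ref = 71097300000000
Compute log10: log10(71097300000000) = 13.851853
Multiply: SWL = 10 * 13.851853 = 138.52

138.52 dB


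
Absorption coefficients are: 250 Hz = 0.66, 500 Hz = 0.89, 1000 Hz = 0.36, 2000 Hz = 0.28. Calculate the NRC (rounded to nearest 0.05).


Given values:
  a_250 = 0.66, a_500 = 0.89
  a_1000 = 0.36, a_2000 = 0.28
Formula: NRC = (a250 + a500 + a1000 + a2000) / 4
Sum = 0.66 + 0.89 + 0.36 + 0.28 = 2.19
NRC = 2.19 / 4 = 0.5475
Rounded to nearest 0.05: 0.55

0.55


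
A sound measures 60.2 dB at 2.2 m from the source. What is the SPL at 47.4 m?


Given values:
  SPL1 = 60.2 dB, r1 = 2.2 m, r2 = 47.4 m
Formula: SPL2 = SPL1 - 20 * log10(r2 / r1)
Compute ratio: r2 / r1 = 47.4 / 2.2 = 21.5455
Compute log10: log10(21.5455) = 1.333357
Compute drop: 20 * 1.333357 = 26.6671
SPL2 = 60.2 - 26.6671 = 33.53

33.53 dB


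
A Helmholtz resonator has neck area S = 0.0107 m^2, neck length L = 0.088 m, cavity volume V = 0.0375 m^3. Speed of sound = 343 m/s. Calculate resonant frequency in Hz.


Given values:
  S = 0.0107 m^2, L = 0.088 m, V = 0.0375 m^3, c = 343 m/s
Formula: f = (c / (2*pi)) * sqrt(S / (V * L))
Compute V * L = 0.0375 * 0.088 = 0.0033
Compute S / (V * L) = 0.0107 / 0.0033 = 3.2424
Compute sqrt(3.2424) = 1.800667
Compute c / (2*pi) = 343 / 6.283185 = 54.590148
f = 54.590148 * 1.800667 = 98.3

98.3 Hz


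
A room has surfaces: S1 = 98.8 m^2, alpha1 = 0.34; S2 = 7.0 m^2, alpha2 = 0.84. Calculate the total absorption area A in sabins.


Given surfaces:
  Surface 1: 98.8 * 0.34 = 33.592
  Surface 2: 7.0 * 0.84 = 5.88
Formula: A = sum(Si * alpha_i)
A = 33.592 + 5.88
A = 39.47

39.47 sabins


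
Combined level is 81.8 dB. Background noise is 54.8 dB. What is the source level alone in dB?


Given values:
  L_total = 81.8 dB, L_bg = 54.8 dB
Formula: L_source = 10 * log10(10^(L_total/10) - 10^(L_bg/10))
Convert to linear:
  10^(81.8/10) = 151356124.8436
  10^(54.8/10) = 301995.172
Difference: 151356124.8436 - 301995.172 = 151054129.6716
L_source = 10 * log10(151054129.6716) = 81.79

81.79 dB


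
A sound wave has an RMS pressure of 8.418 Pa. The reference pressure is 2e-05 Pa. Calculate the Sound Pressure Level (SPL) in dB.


Given values:
  p = 8.418 Pa
  p_ref = 2e-05 Pa
Formula: SPL = 20 * log10(p / p_ref)
Compute ratio: p / p_ref = 8.418 / 2e-05 = 420900
Compute log10: log10(420900) = 5.624179
Multiply: SPL = 20 * 5.624179 = 112.48

112.48 dB


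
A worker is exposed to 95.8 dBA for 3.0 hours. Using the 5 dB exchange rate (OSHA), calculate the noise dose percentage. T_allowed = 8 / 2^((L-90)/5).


Given values:
  L = 95.8 dBA, T = 3.0 hours
Formula: T_allowed = 8 / 2^((L - 90) / 5)
Compute exponent: (95.8 - 90) / 5 = 1.16
Compute 2^(1.16) = 2.234574
T_allowed = 8 / 2.234574 = 3.580101 hours
Dose = (T / T_allowed) * 100
Dose = (3.0 / 3.580101) * 100 = 83.8

83.8 %


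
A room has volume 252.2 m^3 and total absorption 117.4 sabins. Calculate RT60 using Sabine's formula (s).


Given values:
  V = 252.2 m^3
  A = 117.4 sabins
Formula: RT60 = 0.161 * V / A
Numerator: 0.161 * 252.2 = 40.6042
RT60 = 40.6042 / 117.4 = 0.346

0.346 s


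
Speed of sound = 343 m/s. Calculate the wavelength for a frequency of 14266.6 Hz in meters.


Given values:
  c = 343 m/s, f = 14266.6 Hz
Formula: lambda = c / f
lambda = 343 / 14266.6
lambda = 0.024

0.024 m


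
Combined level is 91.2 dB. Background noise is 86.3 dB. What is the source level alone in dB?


Given values:
  L_total = 91.2 dB, L_bg = 86.3 dB
Formula: L_source = 10 * log10(10^(L_total/10) - 10^(L_bg/10))
Convert to linear:
  10^(91.2/10) = 1318256738.5564
  10^(86.3/10) = 426579518.8016
Difference: 1318256738.5564 - 426579518.8016 = 891677219.7548
L_source = 10 * log10(891677219.7548) = 89.5

89.5 dB


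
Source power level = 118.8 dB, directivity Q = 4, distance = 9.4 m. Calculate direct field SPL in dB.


Given values:
  Lw = 118.8 dB, Q = 4, r = 9.4 m
Formula: SPL = Lw + 10 * log10(Q / (4 * pi * r^2))
Compute 4 * pi * r^2 = 4 * pi * 9.4^2 = 1110.3645
Compute Q / denom = 4 / 1110.3645 = 0.00360242
Compute 10 * log10(0.00360242) = -24.4341
SPL = 118.8 + (-24.4341) = 94.37

94.37 dB


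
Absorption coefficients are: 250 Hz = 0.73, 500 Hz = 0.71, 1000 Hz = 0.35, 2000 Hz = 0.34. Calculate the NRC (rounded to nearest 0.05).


Given values:
  a_250 = 0.73, a_500 = 0.71
  a_1000 = 0.35, a_2000 = 0.34
Formula: NRC = (a250 + a500 + a1000 + a2000) / 4
Sum = 0.73 + 0.71 + 0.35 + 0.34 = 2.13
NRC = 2.13 / 4 = 0.5325
Rounded to nearest 0.05: 0.55

0.55
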